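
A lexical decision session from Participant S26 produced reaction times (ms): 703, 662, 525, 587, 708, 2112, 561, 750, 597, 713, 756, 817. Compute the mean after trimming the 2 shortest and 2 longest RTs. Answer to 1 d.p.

Sorted: 525, 561, 587, 597, 662, 703, 708, 713, 750, 756, 817, 2112
Drop lowest 2 (525, 561) and highest 2 (817, 2112)
Remaining (n=8): Σ = 5476, mean = 5476/8 = 684.500

684.5 ms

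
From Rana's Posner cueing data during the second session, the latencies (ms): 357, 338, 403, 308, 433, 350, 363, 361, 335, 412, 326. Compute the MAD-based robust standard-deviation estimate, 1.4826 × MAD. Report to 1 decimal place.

32.6 ms

Sorted: 308, 326, 335, 338, 350, 357, 361, 363, 403, 412, 433 → median = 357
|x − 357| sorted: 0, 4, 6, 7, 19, 22, 31, 46, 49, 55, 76 → MAD = 22
Robust SD ≈ 1.4826 × 22 = 32.617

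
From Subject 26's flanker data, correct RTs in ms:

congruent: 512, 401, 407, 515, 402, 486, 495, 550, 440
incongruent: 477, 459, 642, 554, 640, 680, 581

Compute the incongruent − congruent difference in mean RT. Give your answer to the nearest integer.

M(congruent) = 4208/9 = 467.556
M(incongruent) = 4033/7 = 576.143
Difference = 576.143 − 467.556 = 108.587 ms

109 ms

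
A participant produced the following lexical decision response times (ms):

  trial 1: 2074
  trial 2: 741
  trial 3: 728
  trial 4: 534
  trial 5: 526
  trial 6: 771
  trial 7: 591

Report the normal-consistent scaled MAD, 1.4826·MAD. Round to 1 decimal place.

203.1 ms

Sorted: 526, 534, 591, 728, 741, 771, 2074 → median = 728
|x − 728| sorted: 0, 13, 43, 137, 194, 202, 1346 → MAD = 137
Robust SD ≈ 1.4826 × 137 = 203.116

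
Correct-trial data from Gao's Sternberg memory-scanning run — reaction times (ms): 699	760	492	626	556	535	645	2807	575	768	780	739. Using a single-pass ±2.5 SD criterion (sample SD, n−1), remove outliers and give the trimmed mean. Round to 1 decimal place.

n = 12, ΣRT = 9982, M = 831.833
Σ(x−M)² = 4362385.67; s = √(4362385.67/11) = 629.746
Cutoffs: 831.833 ± 2.5·629.746 → [-742.5, 2406.2]
Outside: 2807 → excluded.
Retained (n=11): Σ = 7175, mean = 7175/11 = 652.273

652.3 ms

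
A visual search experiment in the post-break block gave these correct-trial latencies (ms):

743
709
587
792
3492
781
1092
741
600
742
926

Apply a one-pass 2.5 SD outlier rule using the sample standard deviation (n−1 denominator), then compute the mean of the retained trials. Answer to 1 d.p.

771.3 ms

n = 11, ΣRT = 11205, M = 1018.636
Σ(x−M)² = 6926352.55; s = √(6926352.55/10) = 832.247
Cutoffs: 1018.636 ± 2.5·832.247 → [-1062.0, 3099.3]
Outside: 3492 → excluded.
Retained (n=10): Σ = 7713, mean = 7713/10 = 771.300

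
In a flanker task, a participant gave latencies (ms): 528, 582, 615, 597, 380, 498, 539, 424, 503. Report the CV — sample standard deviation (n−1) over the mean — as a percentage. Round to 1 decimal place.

15.1%

n = 9, Σ = 4666, M = 518.4444
Σ(x−M)² = 48790.222; s = √(48790.222/8) = 78.0947
CV = 78.0947 / 518.4444 = 0.15063 = 15.063%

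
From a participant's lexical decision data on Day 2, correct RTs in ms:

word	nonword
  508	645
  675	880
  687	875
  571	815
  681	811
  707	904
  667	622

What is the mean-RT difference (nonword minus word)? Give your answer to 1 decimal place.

M(word) = 4496/7 = 642.286
M(nonword) = 5552/7 = 793.143
Difference = 793.143 − 642.286 = 150.857 ms

150.9 ms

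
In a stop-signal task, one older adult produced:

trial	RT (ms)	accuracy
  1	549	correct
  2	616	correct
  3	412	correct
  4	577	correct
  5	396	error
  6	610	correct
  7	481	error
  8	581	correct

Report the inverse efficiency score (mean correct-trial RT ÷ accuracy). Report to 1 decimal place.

Correct trials (n=6): 549, 616, 412, 577, 610, 581
Mean correct RT = 3345/6 = 557.5000 ms
Proportion correct = 6/8
IES = 557.5000 / (6/8) = 743.333 ms

743.3 ms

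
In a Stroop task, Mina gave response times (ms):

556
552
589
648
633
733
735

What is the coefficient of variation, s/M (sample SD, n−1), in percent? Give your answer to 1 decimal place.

n = 7, Σ = 4446, M = 635.1429
Σ(x−M)² = 35022.857; s = √(35022.857/6) = 76.4012
CV = 76.4012 / 635.1429 = 0.12029 = 12.029%

12.0%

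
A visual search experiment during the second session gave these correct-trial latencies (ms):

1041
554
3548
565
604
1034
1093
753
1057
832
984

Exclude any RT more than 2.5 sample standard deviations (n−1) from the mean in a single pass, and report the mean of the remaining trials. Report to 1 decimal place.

851.7 ms

n = 11, ΣRT = 12065, M = 1096.818
Σ(x−M)² = 7038373.64; s = √(7038373.64/10) = 838.950
Cutoffs: 1096.818 ± 2.5·838.950 → [-1000.6, 3194.2]
Outside: 3548 → excluded.
Retained (n=10): Σ = 8517, mean = 8517/10 = 851.700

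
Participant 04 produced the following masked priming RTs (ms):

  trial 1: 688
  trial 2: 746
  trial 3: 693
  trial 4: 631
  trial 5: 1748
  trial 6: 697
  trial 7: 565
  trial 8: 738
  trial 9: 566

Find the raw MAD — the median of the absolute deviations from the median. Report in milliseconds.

Sorted: 565, 566, 631, 688, 693, 697, 738, 746, 1748 → median = 693
|x − 693|: 5, 53, 0, 62, 1055, 4, 128, 45, 127
Sorted deviations: 0, 4, 5, 45, 53, 62, 127, 128, 1055 → MAD = 53

53 ms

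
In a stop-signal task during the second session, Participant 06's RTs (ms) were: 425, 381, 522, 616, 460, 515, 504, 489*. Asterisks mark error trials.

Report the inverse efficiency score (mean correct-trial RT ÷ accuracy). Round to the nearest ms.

559 ms

Correct trials (n=7): 425, 381, 522, 616, 460, 515, 504
Mean correct RT = 3423/7 = 489.0000 ms
Proportion correct = 7/8
IES = 489.0000 / (7/8) = 558.857 ms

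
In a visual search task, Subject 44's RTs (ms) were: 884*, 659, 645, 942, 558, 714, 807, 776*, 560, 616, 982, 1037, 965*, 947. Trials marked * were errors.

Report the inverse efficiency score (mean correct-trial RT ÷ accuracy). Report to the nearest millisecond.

Correct trials (n=11): 659, 645, 942, 558, 714, 807, 560, 616, 982, 1037, 947
Mean correct RT = 8467/11 = 769.7273 ms
Proportion correct = 11/14
IES = 769.7273 / (11/14) = 979.653 ms

980 ms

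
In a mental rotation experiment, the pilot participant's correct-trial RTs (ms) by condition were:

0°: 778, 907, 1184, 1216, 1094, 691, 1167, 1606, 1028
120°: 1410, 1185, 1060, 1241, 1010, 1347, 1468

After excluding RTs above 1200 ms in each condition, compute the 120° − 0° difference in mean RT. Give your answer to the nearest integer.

107 ms

0°: exclude 1216, 1606
120°: exclude 1410, 1241, 1347, 1468
M(0°) = 6849/7 = 978.429
M(120°) = 3255/3 = 1085.000
Difference = 1085.000 − 978.429 = 106.571 ms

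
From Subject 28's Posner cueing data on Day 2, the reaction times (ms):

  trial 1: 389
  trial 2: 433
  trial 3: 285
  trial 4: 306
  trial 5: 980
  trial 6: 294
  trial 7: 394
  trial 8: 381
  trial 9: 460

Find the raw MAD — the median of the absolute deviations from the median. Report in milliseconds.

71 ms

Sorted: 285, 294, 306, 381, 389, 394, 433, 460, 980 → median = 389
|x − 389|: 0, 44, 104, 83, 591, 95, 5, 8, 71
Sorted deviations: 0, 5, 8, 44, 71, 83, 95, 104, 591 → MAD = 71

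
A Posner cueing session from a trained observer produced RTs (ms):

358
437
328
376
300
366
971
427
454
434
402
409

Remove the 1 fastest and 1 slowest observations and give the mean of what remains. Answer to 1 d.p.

Sorted: 300, 328, 358, 366, 376, 402, 409, 427, 434, 437, 454, 971
Drop lowest 1 (300) and highest 1 (971)
Remaining (n=10): Σ = 3991, mean = 3991/10 = 399.100

399.1 ms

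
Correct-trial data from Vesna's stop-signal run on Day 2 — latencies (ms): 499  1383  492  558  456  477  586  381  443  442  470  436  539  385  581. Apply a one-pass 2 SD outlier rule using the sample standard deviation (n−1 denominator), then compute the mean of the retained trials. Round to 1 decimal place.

n = 15, ΣRT = 8128, M = 541.867
Σ(x−M)² = 813763.73; s = √(813763.73/14) = 241.093
Cutoffs: 541.867 ± 2·241.093 → [59.7, 1024.1]
Outside: 1383 → excluded.
Retained (n=14): Σ = 6745, mean = 6745/14 = 481.786

481.8 ms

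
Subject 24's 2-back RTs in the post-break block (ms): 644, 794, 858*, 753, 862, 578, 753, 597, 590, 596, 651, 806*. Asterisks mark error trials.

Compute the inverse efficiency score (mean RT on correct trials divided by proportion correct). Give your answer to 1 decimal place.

Correct trials (n=10): 644, 794, 753, 862, 578, 753, 597, 590, 596, 651
Mean correct RT = 6818/10 = 681.8000 ms
Proportion correct = 10/12
IES = 681.8000 / (10/12) = 818.160 ms

818.2 ms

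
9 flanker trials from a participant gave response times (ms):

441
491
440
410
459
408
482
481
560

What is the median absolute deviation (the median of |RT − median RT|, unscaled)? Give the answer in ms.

23 ms

Sorted: 408, 410, 440, 441, 459, 481, 482, 491, 560 → median = 459
|x − 459|: 18, 32, 19, 49, 0, 51, 23, 22, 101
Sorted deviations: 0, 18, 19, 22, 23, 32, 49, 51, 101 → MAD = 23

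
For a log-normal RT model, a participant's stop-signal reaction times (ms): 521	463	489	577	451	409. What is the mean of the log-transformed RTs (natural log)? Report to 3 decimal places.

ln(RT): 6.2558, 6.1377, 6.1924, 6.3578, 6.1115, 6.0137
Σ ln(RT) = 37.0689
Mean = 37.0689/6 = 6.17814

6.178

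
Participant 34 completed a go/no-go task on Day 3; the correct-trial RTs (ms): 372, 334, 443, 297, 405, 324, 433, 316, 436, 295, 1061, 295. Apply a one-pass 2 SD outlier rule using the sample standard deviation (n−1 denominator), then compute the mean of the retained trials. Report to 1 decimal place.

359.1 ms

n = 12, ΣRT = 5011, M = 417.583
Σ(x−M)² = 488100.92; s = √(488100.92/11) = 210.649
Cutoffs: 417.583 ± 2·210.649 → [-3.7, 838.9]
Outside: 1061 → excluded.
Retained (n=11): Σ = 3950, mean = 3950/11 = 359.091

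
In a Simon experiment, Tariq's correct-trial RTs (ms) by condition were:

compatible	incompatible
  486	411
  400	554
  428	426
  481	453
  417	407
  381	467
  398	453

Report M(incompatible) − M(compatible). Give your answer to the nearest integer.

M(compatible) = 2991/7 = 427.286
M(incompatible) = 3171/7 = 453.000
Difference = 453.000 − 427.286 = 25.714 ms

26 ms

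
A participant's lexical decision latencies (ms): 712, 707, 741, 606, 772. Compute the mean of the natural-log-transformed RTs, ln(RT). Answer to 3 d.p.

6.559

ln(RT): 6.5681, 6.5610, 6.6080, 6.4069, 6.6490
Σ ln(RT) = 32.7930
Mean = 32.7930/5 = 6.55859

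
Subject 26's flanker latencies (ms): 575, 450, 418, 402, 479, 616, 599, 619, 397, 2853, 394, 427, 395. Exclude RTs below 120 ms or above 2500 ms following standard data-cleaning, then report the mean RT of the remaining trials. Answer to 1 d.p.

Excluded: 2853
Retained (n=12): Σ = 5771
Mean = 5771/12 = 480.9167

480.9 ms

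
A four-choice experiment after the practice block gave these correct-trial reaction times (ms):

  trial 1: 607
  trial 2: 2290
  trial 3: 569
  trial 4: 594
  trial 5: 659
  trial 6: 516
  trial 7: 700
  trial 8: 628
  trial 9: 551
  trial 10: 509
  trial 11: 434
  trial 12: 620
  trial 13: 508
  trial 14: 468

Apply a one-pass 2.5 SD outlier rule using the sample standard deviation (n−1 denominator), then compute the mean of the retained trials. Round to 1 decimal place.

566.4 ms

n = 14, ΣRT = 9653, M = 689.500
Σ(x−M)² = 2830849.50; s = √(2830849.50/13) = 466.645
Cutoffs: 689.500 ± 2.5·466.645 → [-477.1, 1856.1]
Outside: 2290 → excluded.
Retained (n=13): Σ = 7363, mean = 7363/13 = 566.385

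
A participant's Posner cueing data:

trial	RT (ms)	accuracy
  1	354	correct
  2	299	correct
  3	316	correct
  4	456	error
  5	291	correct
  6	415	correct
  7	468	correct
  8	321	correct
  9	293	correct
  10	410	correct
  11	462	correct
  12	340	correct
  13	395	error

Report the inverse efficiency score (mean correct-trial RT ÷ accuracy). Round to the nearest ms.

Correct trials (n=11): 354, 299, 316, 291, 415, 468, 321, 293, 410, 462, 340
Mean correct RT = 3969/11 = 360.8182 ms
Proportion correct = 11/13
IES = 360.8182 / (11/13) = 426.421 ms

426 ms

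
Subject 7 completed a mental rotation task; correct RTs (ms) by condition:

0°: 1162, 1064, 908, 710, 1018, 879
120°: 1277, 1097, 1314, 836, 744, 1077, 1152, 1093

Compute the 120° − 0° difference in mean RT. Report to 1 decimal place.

116.9 ms

M(0°) = 5741/6 = 956.833
M(120°) = 8590/8 = 1073.750
Difference = 1073.750 − 956.833 = 116.917 ms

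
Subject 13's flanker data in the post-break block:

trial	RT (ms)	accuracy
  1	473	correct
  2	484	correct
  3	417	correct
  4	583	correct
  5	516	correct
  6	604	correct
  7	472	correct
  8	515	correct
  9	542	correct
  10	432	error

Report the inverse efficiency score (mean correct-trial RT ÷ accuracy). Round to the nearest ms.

569 ms

Correct trials (n=9): 473, 484, 417, 583, 516, 604, 472, 515, 542
Mean correct RT = 4606/9 = 511.7778 ms
Proportion correct = 9/10
IES = 511.7778 / (9/10) = 568.642 ms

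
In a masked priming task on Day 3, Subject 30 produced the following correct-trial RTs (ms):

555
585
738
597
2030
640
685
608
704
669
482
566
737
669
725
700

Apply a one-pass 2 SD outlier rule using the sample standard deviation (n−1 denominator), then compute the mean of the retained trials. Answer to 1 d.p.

644.0 ms

n = 16, ΣRT = 11690, M = 730.625
Σ(x−M)² = 1881897.75; s = √(1881897.75/15) = 354.203
Cutoffs: 730.625 ± 2·354.203 → [22.2, 1439.0]
Outside: 2030 → excluded.
Retained (n=15): Σ = 9660, mean = 9660/15 = 644.000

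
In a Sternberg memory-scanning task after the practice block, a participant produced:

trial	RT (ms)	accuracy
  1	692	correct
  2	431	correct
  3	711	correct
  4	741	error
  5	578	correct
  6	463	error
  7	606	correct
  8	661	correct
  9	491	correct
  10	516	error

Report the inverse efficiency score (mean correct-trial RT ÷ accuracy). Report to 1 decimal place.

Correct trials (n=7): 692, 431, 711, 578, 606, 661, 491
Mean correct RT = 4170/7 = 595.7143 ms
Proportion correct = 7/10
IES = 595.7143 / (7/10) = 851.020 ms

851.0 ms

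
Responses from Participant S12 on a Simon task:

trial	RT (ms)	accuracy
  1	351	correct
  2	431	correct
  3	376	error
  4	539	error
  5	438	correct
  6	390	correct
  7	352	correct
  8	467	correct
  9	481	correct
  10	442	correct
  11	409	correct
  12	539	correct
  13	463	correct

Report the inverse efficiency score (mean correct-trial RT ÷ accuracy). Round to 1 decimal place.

Correct trials (n=11): 351, 431, 438, 390, 352, 467, 481, 442, 409, 539, 463
Mean correct RT = 4763/11 = 433.0000 ms
Proportion correct = 11/13
IES = 433.0000 / (11/13) = 511.727 ms

511.7 ms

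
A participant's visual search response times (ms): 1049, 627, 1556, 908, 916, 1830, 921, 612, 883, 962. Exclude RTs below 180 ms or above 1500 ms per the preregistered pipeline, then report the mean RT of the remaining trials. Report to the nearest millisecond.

860 ms

Excluded: 1556, 1830
Retained (n=8): Σ = 6878
Mean = 6878/8 = 859.7500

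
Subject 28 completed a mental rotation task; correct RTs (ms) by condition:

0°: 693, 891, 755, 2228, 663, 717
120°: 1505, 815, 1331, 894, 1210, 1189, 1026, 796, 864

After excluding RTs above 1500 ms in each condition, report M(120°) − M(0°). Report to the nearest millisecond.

272 ms

0°: exclude 2228
120°: exclude 1505
M(0°) = 3719/5 = 743.800
M(120°) = 8125/8 = 1015.625
Difference = 1015.625 − 743.800 = 271.825 ms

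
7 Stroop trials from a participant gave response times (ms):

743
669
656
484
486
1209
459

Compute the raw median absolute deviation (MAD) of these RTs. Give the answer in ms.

Sorted: 459, 484, 486, 656, 669, 743, 1209 → median = 656
|x − 656|: 87, 13, 0, 172, 170, 553, 197
Sorted deviations: 0, 13, 87, 170, 172, 197, 553 → MAD = 170

170 ms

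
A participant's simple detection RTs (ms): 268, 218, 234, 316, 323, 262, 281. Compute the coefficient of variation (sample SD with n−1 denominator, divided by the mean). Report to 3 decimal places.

n = 7, Σ = 1902, M = 271.7143
Σ(x−M)² = 9093.429; s = √(9093.429/6) = 38.9303
CV = 38.9303 / 271.7143 = 0.14328

0.143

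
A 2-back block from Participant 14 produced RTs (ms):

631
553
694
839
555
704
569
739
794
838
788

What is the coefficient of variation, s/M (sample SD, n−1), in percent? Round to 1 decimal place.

15.7%

n = 11, Σ = 7704, M = 700.3636
Σ(x−M)² = 121072.545; s = √(121072.545/10) = 110.0330
CV = 110.0330 / 700.3636 = 0.15711 = 15.711%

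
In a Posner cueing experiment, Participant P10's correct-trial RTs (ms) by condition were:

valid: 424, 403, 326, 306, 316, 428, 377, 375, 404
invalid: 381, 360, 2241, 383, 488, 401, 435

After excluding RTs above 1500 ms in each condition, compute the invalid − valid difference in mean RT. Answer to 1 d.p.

invalid: exclude 2241
M(valid) = 3359/9 = 373.222
M(invalid) = 2448/6 = 408.000
Difference = 408.000 − 373.222 = 34.778 ms

34.8 ms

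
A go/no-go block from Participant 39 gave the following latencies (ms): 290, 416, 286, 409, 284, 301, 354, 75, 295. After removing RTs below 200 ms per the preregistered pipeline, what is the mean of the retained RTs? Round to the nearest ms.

329 ms

Excluded: 75
Retained (n=8): Σ = 2635
Mean = 2635/8 = 329.3750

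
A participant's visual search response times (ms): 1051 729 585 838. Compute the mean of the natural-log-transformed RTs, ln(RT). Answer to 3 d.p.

6.663

ln(RT): 6.9575, 6.5917, 6.3716, 6.7310
Σ ln(RT) = 26.6518
Mean = 26.6518/4 = 6.66295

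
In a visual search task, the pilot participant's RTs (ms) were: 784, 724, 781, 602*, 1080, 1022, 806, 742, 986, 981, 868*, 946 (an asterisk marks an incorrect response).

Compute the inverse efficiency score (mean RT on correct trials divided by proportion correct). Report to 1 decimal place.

1062.2 ms

Correct trials (n=10): 784, 724, 781, 1080, 1022, 806, 742, 986, 981, 946
Mean correct RT = 8852/10 = 885.2000 ms
Proportion correct = 10/12
IES = 885.2000 / (10/12) = 1062.240 ms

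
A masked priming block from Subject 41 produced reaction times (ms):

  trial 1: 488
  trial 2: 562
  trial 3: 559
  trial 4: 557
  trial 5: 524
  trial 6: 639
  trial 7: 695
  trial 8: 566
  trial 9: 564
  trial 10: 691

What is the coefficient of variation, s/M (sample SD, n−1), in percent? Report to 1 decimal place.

n = 10, Σ = 5845, M = 584.5000
Σ(x−M)² = 42170.500; s = √(42170.500/9) = 68.4515
CV = 68.4515 / 584.5000 = 0.11711 = 11.711%

11.7%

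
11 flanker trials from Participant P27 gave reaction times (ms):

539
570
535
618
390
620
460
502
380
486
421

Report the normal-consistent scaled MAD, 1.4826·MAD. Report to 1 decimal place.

100.8 ms

Sorted: 380, 390, 421, 460, 486, 502, 535, 539, 570, 618, 620 → median = 502
|x − 502| sorted: 0, 16, 33, 37, 42, 68, 81, 112, 116, 118, 122 → MAD = 68
Robust SD ≈ 1.4826 × 68 = 100.817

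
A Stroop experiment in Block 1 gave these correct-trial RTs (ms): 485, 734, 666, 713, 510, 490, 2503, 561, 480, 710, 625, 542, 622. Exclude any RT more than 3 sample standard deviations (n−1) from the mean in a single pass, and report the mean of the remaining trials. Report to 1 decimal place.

n = 13, ΣRT = 9641, M = 741.615
Σ(x−M)² = 3461695.08; s = √(3461695.08/12) = 537.098
Cutoffs: 741.615 ± 3·537.098 → [-869.7, 2352.9]
Outside: 2503 → excluded.
Retained (n=12): Σ = 7138, mean = 7138/12 = 594.833

594.8 ms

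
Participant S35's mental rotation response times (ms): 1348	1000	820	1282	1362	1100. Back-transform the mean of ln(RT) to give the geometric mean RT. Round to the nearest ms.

1134 ms

ln(RT): 7.2064, 6.9078, 6.7093, 7.1562, 7.2167, 7.0031
Mean ln(RT) = 42.1994/6 = 7.03323
Geometric mean = exp(7.03323) = 1133.69 ms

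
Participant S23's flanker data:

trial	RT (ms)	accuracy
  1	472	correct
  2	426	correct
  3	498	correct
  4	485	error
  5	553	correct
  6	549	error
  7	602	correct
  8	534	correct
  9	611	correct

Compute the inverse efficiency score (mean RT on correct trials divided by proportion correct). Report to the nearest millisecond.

Correct trials (n=7): 472, 426, 498, 553, 602, 534, 611
Mean correct RT = 3696/7 = 528.0000 ms
Proportion correct = 7/9
IES = 528.0000 / (7/9) = 678.857 ms

679 ms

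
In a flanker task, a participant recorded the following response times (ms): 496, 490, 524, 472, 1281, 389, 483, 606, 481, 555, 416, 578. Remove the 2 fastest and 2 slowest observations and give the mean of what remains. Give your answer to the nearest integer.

Sorted: 389, 416, 472, 481, 483, 490, 496, 524, 555, 578, 606, 1281
Drop lowest 2 (389, 416) and highest 2 (606, 1281)
Remaining (n=8): Σ = 4079, mean = 4079/8 = 509.875

510 ms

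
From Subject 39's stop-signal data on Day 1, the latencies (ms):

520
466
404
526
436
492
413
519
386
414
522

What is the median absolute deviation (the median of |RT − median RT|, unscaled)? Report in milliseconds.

53 ms

Sorted: 386, 404, 413, 414, 436, 466, 492, 519, 520, 522, 526 → median = 466
|x − 466|: 54, 0, 62, 60, 30, 26, 53, 53, 80, 52, 56
Sorted deviations: 0, 26, 30, 52, 53, 53, 54, 56, 60, 62, 80 → MAD = 53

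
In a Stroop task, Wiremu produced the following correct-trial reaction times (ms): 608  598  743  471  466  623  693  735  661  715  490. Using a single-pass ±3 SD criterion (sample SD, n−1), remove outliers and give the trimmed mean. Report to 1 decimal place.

618.5 ms

n = 11, ΣRT = 6803, M = 618.455
Σ(x−M)² = 107816.73; s = √(107816.73/10) = 103.835
Cutoffs: 618.455 ± 3·103.835 → [307.0, 930.0]
No RTs fall outside the cutoffs; all 11 retained. Mean = 6803/11 = 618.455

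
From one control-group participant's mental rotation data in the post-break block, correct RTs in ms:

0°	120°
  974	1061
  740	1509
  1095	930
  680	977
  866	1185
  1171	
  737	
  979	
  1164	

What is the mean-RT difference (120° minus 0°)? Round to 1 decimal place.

M(0°) = 8406/9 = 934.000
M(120°) = 5662/5 = 1132.400
Difference = 1132.400 − 934.000 = 198.400 ms

198.4 ms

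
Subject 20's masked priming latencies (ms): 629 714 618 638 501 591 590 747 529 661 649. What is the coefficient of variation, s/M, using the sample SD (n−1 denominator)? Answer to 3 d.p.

n = 11, Σ = 6867, M = 624.2727
Σ(x−M)² = 51878.182; s = √(51878.182/10) = 72.0265
CV = 72.0265 / 624.2727 = 0.11538

0.115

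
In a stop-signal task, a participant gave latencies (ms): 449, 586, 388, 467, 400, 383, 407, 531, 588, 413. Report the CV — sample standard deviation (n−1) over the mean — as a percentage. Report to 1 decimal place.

n = 10, Σ = 4612, M = 461.2000
Σ(x−M)² = 57187.600; s = √(57187.600/9) = 79.7131
CV = 79.7131 / 461.2000 = 0.17284 = 17.284%

17.3%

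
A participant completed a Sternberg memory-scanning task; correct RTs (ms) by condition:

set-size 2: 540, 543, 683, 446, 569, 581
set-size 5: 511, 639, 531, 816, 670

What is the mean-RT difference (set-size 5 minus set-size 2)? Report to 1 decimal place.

73.1 ms

M(set-size 2) = 3362/6 = 560.333
M(set-size 5) = 3167/5 = 633.400
Difference = 633.400 − 560.333 = 73.067 ms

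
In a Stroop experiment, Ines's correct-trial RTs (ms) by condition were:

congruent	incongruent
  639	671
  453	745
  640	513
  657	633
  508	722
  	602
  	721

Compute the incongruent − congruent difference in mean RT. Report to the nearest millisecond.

M(congruent) = 2897/5 = 579.400
M(incongruent) = 4607/7 = 658.143
Difference = 658.143 − 579.400 = 78.743 ms

79 ms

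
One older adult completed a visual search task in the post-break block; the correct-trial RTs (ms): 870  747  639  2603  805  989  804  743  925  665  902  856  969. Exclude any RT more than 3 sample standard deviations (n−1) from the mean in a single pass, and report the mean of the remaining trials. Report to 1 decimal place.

n = 13, ΣRT = 12517, M = 962.846
Σ(x−M)² = 3054655.69; s = √(3054655.69/12) = 504.534
Cutoffs: 962.846 ± 3·504.534 → [-550.8, 2476.4]
Outside: 2603 → excluded.
Retained (n=12): Σ = 9914, mean = 9914/12 = 826.167

826.2 ms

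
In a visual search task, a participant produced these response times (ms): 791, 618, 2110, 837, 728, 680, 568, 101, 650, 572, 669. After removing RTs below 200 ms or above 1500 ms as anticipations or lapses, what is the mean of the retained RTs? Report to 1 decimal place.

Excluded: 101, 2110
Retained (n=9): Σ = 6113
Mean = 6113/9 = 679.2222

679.2 ms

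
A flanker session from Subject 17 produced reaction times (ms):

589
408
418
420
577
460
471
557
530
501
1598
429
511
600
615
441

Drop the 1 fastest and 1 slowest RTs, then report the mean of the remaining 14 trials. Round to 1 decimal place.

508.5 ms

Sorted: 408, 418, 420, 429, 441, 460, 471, 501, 511, 530, 557, 577, 589, 600, 615, 1598
Drop lowest 1 (408) and highest 1 (1598)
Remaining (n=14): Σ = 7119, mean = 7119/14 = 508.500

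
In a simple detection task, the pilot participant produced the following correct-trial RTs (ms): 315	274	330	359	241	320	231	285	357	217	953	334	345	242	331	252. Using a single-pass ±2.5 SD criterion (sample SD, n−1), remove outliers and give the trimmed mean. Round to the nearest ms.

296 ms

n = 16, ΣRT = 5386, M = 336.625
Σ(x−M)² = 439043.75; s = √(439043.75/15) = 171.084
Cutoffs: 336.625 ± 2.5·171.084 → [-91.1, 764.3]
Outside: 953 → excluded.
Retained (n=15): Σ = 4433, mean = 4433/15 = 295.533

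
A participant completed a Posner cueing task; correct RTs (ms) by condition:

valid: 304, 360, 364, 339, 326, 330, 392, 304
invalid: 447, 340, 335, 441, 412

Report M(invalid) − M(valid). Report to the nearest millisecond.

55 ms

M(valid) = 2719/8 = 339.875
M(invalid) = 1975/5 = 395.000
Difference = 395.000 − 339.875 = 55.125 ms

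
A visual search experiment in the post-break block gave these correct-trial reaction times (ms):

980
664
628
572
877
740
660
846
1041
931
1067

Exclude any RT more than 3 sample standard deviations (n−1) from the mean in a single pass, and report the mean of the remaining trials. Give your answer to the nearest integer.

819 ms

n = 11, ΣRT = 9006, M = 818.727
Σ(x−M)² = 306382.18; s = √(306382.18/10) = 175.038
Cutoffs: 818.727 ± 3·175.038 → [293.6, 1343.8]
No RTs fall outside the cutoffs; all 11 retained. Mean = 9006/11 = 818.727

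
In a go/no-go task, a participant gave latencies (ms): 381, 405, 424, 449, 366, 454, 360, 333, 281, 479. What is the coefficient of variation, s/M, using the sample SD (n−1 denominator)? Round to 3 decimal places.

0.155

n = 10, Σ = 3932, M = 393.2000
Σ(x−M)² = 33463.600; s = √(33463.600/9) = 60.9769
CV = 60.9769 / 393.2000 = 0.15508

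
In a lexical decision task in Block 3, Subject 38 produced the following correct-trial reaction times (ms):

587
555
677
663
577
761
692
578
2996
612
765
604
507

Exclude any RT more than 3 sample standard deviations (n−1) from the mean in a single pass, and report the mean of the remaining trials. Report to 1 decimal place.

631.5 ms

n = 13, ΣRT = 10574, M = 813.385
Σ(x−M)² = 5232411.08; s = √(5232411.08/12) = 660.329
Cutoffs: 813.385 ± 3·660.329 → [-1167.6, 2794.4]
Outside: 2996 → excluded.
Retained (n=12): Σ = 7578, mean = 7578/12 = 631.500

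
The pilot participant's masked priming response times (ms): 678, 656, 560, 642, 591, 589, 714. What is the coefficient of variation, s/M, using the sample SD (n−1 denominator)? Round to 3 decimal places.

n = 7, Σ = 4430, M = 632.8571
Σ(x−M)² = 18224.857; s = √(18224.857/6) = 55.1133
CV = 55.1133 / 632.8571 = 0.08709

0.087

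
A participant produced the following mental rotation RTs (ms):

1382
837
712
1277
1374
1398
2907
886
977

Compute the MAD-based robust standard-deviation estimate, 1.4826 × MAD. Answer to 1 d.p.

Sorted: 712, 837, 886, 977, 1277, 1374, 1382, 1398, 2907 → median = 1277
|x − 1277| sorted: 0, 97, 105, 121, 300, 391, 440, 565, 1630 → MAD = 300
Robust SD ≈ 1.4826 × 300 = 444.780

444.8 ms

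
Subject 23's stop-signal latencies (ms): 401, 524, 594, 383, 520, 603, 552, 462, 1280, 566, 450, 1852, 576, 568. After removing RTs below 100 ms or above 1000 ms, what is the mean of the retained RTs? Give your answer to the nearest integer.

517 ms

Excluded: 1280, 1852
Retained (n=12): Σ = 6199
Mean = 6199/12 = 516.5833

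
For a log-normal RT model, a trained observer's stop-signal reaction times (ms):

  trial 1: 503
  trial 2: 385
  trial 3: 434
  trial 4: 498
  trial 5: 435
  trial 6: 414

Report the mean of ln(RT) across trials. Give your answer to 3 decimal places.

6.093

ln(RT): 6.2206, 5.9532, 6.0730, 6.2106, 6.0753, 6.0259
Σ ln(RT) = 36.5587
Mean = 36.5587/6 = 6.09312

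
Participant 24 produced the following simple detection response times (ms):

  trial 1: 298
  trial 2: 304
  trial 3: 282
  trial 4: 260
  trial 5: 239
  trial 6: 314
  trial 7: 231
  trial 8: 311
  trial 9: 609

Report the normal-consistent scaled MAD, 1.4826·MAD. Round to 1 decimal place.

Sorted: 231, 239, 260, 282, 298, 304, 311, 314, 609 → median = 298
|x − 298| sorted: 0, 6, 13, 16, 16, 38, 59, 67, 311 → MAD = 16
Robust SD ≈ 1.4826 × 16 = 23.722

23.7 ms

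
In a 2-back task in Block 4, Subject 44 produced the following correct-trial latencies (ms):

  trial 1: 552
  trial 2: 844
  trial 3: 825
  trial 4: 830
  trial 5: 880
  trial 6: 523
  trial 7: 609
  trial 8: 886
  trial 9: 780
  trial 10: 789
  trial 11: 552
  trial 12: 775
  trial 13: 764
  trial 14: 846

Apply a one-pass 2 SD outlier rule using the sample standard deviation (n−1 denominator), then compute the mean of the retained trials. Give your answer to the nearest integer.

n = 14, ΣRT = 10455, M = 746.786
Σ(x−M)² = 218388.36; s = √(218388.36/13) = 129.611
Cutoffs: 746.786 ± 2·129.611 → [487.6, 1006.0]
No RTs fall outside the cutoffs; all 14 retained. Mean = 10455/14 = 746.786

747 ms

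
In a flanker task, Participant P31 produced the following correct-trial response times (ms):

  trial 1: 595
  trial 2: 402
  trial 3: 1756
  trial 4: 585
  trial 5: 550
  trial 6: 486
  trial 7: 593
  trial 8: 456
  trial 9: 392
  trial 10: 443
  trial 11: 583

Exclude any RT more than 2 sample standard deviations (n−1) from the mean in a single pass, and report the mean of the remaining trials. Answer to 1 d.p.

508.5 ms

n = 11, ΣRT = 6841, M = 621.909
Σ(x−M)² = 1474992.91; s = √(1474992.91/10) = 384.056
Cutoffs: 621.909 ± 2·384.056 → [-146.2, 1390.0]
Outside: 1756 → excluded.
Retained (n=10): Σ = 5085, mean = 5085/10 = 508.500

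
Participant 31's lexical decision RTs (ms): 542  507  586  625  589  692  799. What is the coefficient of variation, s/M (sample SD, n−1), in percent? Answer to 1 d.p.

15.9%

n = 7, Σ = 4340, M = 620.0000
Σ(x−M)² = 58220.000; s = √(58220.000/6) = 98.5055
CV = 98.5055 / 620.0000 = 0.15888 = 15.888%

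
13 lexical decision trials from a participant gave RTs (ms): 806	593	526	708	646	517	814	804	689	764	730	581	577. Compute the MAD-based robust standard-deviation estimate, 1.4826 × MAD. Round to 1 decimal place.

160.1 ms

Sorted: 517, 526, 577, 581, 593, 646, 689, 708, 730, 764, 804, 806, 814 → median = 689
|x − 689| sorted: 0, 19, 41, 43, 75, 96, 108, 112, 115, 117, 125, 163, 172 → MAD = 108
Robust SD ≈ 1.4826 × 108 = 160.121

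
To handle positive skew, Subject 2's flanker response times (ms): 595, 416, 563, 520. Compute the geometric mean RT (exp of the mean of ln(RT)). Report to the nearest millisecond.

519 ms

ln(RT): 6.3886, 6.0307, 6.3333, 6.2538
Mean ln(RT) = 25.0064/4 = 6.25159
Geometric mean = exp(6.25159) = 518.84 ms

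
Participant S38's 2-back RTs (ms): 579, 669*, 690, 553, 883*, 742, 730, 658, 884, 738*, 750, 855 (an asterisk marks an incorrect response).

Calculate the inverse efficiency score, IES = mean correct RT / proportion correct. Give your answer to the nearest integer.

Correct trials (n=9): 579, 690, 553, 742, 730, 658, 884, 750, 855
Mean correct RT = 6441/9 = 715.6667 ms
Proportion correct = 9/12
IES = 715.6667 / (9/12) = 954.222 ms

954 ms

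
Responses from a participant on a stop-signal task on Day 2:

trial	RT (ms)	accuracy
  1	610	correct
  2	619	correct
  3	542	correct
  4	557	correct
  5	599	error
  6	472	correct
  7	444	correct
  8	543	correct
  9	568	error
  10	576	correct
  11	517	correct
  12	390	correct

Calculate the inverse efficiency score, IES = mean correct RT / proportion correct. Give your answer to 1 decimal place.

Correct trials (n=10): 610, 619, 542, 557, 472, 444, 543, 576, 517, 390
Mean correct RT = 5270/10 = 527.0000 ms
Proportion correct = 10/12
IES = 527.0000 / (10/12) = 632.400 ms

632.4 ms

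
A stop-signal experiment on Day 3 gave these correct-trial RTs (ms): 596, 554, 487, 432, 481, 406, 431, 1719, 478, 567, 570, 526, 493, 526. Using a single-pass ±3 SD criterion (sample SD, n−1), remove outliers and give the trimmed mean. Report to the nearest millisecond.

n = 14, ΣRT = 8266, M = 590.429
Σ(x−M)² = 1413635.43; s = √(1413635.43/13) = 329.759
Cutoffs: 590.429 ± 3·329.759 → [-398.8, 1579.7]
Outside: 1719 → excluded.
Retained (n=13): Σ = 6547, mean = 6547/13 = 503.615

504 ms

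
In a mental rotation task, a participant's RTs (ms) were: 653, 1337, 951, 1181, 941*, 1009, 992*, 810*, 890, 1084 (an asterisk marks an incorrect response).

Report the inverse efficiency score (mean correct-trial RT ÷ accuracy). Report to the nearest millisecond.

Correct trials (n=7): 653, 1337, 951, 1181, 1009, 890, 1084
Mean correct RT = 7105/7 = 1015.0000 ms
Proportion correct = 7/10
IES = 1015.0000 / (7/10) = 1450.000 ms

1450 ms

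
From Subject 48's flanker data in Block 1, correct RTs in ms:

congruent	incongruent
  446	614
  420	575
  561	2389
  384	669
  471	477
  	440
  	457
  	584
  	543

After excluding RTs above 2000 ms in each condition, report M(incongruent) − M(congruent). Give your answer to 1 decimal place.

88.5 ms

incongruent: exclude 2389
M(congruent) = 2282/5 = 456.400
M(incongruent) = 4359/8 = 544.875
Difference = 544.875 − 456.400 = 88.475 ms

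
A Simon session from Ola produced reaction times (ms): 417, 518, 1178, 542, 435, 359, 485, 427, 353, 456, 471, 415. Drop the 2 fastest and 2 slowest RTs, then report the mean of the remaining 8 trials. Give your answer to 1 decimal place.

453.0 ms

Sorted: 353, 359, 415, 417, 427, 435, 456, 471, 485, 518, 542, 1178
Drop lowest 2 (353, 359) and highest 2 (542, 1178)
Remaining (n=8): Σ = 3624, mean = 3624/8 = 453.000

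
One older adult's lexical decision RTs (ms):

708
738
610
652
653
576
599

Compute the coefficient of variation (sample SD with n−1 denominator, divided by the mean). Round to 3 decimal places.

n = 7, Σ = 4536, M = 648.0000
Σ(x−M)² = 20770.000; s = √(20770.000/6) = 58.8359
CV = 58.8359 / 648.0000 = 0.09080

0.091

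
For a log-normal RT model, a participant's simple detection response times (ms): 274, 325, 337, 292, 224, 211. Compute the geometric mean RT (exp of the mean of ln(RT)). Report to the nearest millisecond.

273 ms

ln(RT): 5.6131, 5.7838, 5.8201, 5.6768, 5.4116, 5.3519
Mean ln(RT) = 33.6573/6 = 5.60955
Geometric mean = exp(5.60955) = 273.02 ms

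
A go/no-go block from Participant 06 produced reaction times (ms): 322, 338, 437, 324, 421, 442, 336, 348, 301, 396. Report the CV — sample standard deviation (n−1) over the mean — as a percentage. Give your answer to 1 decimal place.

14.3%

n = 10, Σ = 3665, M = 366.5000
Σ(x−M)² = 24672.500; s = √(24672.500/9) = 52.3583
CV = 52.3583 / 366.5000 = 0.14286 = 14.286%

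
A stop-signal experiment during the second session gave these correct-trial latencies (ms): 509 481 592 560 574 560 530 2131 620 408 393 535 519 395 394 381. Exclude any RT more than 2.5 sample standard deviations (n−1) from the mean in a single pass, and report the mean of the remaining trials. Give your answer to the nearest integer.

497 ms

n = 16, ΣRT = 9582, M = 598.875
Σ(x−M)² = 2598543.75; s = √(2598543.75/15) = 416.217
Cutoffs: 598.875 ± 2.5·416.217 → [-441.7, 1639.4]
Outside: 2131 → excluded.
Retained (n=15): Σ = 7451, mean = 7451/15 = 496.733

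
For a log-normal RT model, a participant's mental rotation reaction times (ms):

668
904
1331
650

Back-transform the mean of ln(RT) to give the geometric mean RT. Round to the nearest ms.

ln(RT): 6.5043, 6.8068, 7.1937, 6.4770
Mean ln(RT) = 26.9818/4 = 6.74544
Geometric mean = exp(6.74544) = 850.18 ms

850 ms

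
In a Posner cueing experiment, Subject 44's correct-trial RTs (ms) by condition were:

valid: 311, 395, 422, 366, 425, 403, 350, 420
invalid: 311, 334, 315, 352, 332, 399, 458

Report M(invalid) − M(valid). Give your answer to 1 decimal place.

-29.2 ms

M(valid) = 3092/8 = 386.500
M(invalid) = 2501/7 = 357.286
Difference = 357.286 − 386.500 = -29.214 ms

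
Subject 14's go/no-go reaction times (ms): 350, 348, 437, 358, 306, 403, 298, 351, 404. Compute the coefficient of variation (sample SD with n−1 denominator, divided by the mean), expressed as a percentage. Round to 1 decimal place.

n = 9, Σ = 3255, M = 361.6667
Σ(x−M)² = 16778.000; s = √(16778.000/8) = 45.7957
CV = 45.7957 / 361.6667 = 0.12662 = 12.662%

12.7%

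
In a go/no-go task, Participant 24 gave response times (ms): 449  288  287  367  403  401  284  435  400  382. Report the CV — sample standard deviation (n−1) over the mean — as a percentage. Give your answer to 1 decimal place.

16.8%

n = 10, Σ = 3696, M = 369.6000
Σ(x−M)² = 34576.400; s = √(34576.400/9) = 61.9824
CV = 61.9824 / 369.6000 = 0.16770 = 16.770%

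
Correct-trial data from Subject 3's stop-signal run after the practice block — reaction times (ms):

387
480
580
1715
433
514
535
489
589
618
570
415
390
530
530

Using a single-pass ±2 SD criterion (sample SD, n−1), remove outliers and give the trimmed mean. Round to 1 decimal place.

504.3 ms

n = 15, ΣRT = 8775, M = 585.000
Σ(x−M)² = 1441320.00; s = √(1441320.00/14) = 320.860
Cutoffs: 585.000 ± 2·320.860 → [-56.7, 1226.7]
Outside: 1715 → excluded.
Retained (n=14): Σ = 7060, mean = 7060/14 = 504.286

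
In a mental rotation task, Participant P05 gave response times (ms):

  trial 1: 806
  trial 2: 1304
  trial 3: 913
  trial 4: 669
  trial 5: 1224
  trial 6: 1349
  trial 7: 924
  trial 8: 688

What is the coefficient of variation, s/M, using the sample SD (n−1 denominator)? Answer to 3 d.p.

0.277

n = 8, Σ = 7877, M = 984.6250
Σ(x−M)² = 520387.875; s = √(520387.875/7) = 272.6557
CV = 272.6557 / 984.6250 = 0.27691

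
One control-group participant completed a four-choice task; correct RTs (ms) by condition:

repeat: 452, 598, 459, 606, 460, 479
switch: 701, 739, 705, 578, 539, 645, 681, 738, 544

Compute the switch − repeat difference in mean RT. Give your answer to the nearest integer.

143 ms

M(repeat) = 3054/6 = 509.000
M(switch) = 5870/9 = 652.222
Difference = 652.222 − 509.000 = 143.222 ms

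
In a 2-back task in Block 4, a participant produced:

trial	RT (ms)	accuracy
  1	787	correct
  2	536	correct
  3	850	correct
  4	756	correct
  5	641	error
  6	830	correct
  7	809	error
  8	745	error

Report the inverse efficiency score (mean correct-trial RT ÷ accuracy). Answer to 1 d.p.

1202.9 ms

Correct trials (n=5): 787, 536, 850, 756, 830
Mean correct RT = 3759/5 = 751.8000 ms
Proportion correct = 5/8
IES = 751.8000 / (5/8) = 1202.880 ms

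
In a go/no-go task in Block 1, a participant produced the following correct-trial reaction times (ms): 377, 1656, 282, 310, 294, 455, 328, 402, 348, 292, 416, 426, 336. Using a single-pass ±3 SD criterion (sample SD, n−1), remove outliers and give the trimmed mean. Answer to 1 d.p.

n = 13, ΣRT = 5922, M = 455.538
Σ(x−M)² = 1598835.23; s = √(1598835.23/12) = 365.015
Cutoffs: 455.538 ± 3·365.015 → [-639.5, 1550.6]
Outside: 1656 → excluded.
Retained (n=12): Σ = 4266, mean = 4266/12 = 355.500

355.5 ms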